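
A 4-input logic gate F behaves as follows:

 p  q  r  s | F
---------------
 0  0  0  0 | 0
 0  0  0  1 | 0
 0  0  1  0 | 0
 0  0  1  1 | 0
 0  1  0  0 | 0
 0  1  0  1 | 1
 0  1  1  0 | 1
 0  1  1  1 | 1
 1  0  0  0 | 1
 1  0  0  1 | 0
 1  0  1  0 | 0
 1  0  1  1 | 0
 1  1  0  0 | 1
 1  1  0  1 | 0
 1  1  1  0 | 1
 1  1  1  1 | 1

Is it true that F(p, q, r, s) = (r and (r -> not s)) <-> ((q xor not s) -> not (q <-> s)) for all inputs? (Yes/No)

Test each input against both F and the formula:
  p=0, q=0, r=0, s=0: formula gives 1, but F = 0 ✗
Since they disagree at (0,0,0,0), the expression is not a correct formula for F.

No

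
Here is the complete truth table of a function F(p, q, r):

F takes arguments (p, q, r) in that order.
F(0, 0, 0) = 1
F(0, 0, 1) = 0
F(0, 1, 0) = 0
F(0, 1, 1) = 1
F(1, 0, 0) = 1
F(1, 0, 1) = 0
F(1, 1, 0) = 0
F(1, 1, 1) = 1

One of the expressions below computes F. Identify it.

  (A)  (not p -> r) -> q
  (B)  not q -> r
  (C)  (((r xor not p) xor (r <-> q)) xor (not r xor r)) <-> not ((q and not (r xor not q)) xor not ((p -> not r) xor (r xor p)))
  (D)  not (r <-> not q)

(A) fails at (0,1,0): the formula yields 1, F is 0.
(B) fails at (0,0,0): the formula yields 0, F is 1.
(C) fails at (0,1,0): the formula yields 1, F is 0.
Only (D) survives; checking it on all 8 rows confirms it matches F.

D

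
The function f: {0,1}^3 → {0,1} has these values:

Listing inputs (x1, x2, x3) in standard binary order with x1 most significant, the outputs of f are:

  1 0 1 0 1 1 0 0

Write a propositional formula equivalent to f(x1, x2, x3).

f(x1, x2, x3) = ((((¬x1 ∧ ¬x2) ∧ ¬x3) ∨ ((¬x1 ∧ x2) ∧ ¬x3)) ∨ ((x1 ∧ ¬x2) ∧ ¬x3)) ∨ ((x1 ∧ ¬x2) ∧ x3)

The 1-rows are (0,0,0), (0,1,0), (1,0,0), (1,0,1). Each contributes one minterm — ¬x1·¬x2·¬x3; ¬x1·x2·¬x3; x1·¬x2·¬x3; x1·¬x2·x3 — and their disjunction is a sum-of-products form of f.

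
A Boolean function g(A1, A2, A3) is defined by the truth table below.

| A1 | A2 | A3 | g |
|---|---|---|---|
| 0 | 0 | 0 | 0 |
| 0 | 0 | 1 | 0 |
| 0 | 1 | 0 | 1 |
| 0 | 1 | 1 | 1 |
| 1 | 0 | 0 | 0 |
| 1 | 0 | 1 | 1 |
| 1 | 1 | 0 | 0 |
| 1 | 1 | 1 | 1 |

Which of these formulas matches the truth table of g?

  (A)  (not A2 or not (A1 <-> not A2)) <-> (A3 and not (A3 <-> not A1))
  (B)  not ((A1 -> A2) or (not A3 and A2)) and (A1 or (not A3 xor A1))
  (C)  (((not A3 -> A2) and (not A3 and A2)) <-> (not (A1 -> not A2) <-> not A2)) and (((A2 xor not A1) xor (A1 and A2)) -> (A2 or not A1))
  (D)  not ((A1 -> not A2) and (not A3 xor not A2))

(B): at (0,1,0) it gives 0, but g = 1 — eliminated.
(C): at (0,0,0) it gives 1, but g = 0 — eliminated.
(D): at (0,0,0) it gives 1, but g = 0 — eliminated.
That leaves (A). Evaluating it on every row reproduces the table of g exactly.

A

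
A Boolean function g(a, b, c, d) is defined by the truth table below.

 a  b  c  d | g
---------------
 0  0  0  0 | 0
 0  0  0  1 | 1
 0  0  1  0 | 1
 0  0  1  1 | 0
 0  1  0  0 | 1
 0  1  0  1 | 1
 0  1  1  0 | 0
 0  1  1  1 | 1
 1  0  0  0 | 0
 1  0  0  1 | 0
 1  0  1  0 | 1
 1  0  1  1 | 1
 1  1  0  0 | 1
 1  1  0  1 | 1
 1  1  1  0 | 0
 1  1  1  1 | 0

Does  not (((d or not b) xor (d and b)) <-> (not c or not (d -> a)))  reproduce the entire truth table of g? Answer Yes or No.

No

Test each input against both g and the formula:
  a=0, b=0, c=0, d=0: formula gives 0, g = 0 ✓
  a=0, b=0, c=0, d=1: formula gives 0, but g = 1 ✗
Since they disagree at (0,0,0,1), the expression is not a correct formula for g.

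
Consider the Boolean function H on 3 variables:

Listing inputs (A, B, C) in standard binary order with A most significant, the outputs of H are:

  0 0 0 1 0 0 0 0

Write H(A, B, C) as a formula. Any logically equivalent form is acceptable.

H is 1 on exactly one input, (0,1,1), whose minterm is ¬A·B·C. So H is just that conjunction.

H(A, B, C) = (¬A ∧ B) ∧ C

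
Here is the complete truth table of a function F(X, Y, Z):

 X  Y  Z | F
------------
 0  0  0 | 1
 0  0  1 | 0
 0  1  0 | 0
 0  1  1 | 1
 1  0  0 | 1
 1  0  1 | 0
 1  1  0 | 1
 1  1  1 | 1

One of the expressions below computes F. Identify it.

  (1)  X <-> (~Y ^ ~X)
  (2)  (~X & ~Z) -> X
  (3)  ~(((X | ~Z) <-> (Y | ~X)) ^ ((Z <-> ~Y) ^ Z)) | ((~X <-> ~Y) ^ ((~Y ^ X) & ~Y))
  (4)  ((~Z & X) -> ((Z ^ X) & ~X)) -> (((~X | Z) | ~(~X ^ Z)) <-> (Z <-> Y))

4

(1) disagrees with F on (0,0,1) (formula → 1, table → 0); rule it out.
(2) disagrees with F on (0,0,0) (formula → 0, table → 1); rule it out.
(3) disagrees with F on (0,0,0) (formula → 0, table → 1); rule it out.
Only (4) survives; checking it on all 8 rows confirms it matches F.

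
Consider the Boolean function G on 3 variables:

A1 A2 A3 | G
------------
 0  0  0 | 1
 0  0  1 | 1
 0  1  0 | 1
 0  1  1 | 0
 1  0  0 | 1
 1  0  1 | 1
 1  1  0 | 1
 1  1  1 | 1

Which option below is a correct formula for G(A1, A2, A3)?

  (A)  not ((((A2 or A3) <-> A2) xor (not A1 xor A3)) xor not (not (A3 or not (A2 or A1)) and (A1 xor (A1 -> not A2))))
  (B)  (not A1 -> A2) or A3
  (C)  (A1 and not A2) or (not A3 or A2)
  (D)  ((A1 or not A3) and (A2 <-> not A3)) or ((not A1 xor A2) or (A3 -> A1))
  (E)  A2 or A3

(A): at (0,0,0) it gives 0, but G = 1 — eliminated.
(B): at (0,0,0) it gives 0, but G = 1 — eliminated.
(C): at (0,0,1) it gives 0, but G = 1 — eliminated.
(E): at (0,0,0) it gives 0, but G = 1 — eliminated.
Only (D) survives; checking it on all 8 rows confirms it matches G.

D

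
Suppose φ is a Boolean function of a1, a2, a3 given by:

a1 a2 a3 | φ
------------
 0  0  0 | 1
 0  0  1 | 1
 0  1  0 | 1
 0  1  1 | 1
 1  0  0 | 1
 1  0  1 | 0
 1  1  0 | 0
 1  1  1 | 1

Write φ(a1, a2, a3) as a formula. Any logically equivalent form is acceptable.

φ(a1, a2, a3) = ¬(((a1 ∧ ¬a2) ∧ a3) ∨ ((a1 ∧ a2) ∧ ¬a3))

There are just 2 zero rows: (1,0,1), (1,1,0). Their minterms are a1·¬a2·a3, a1·a2·¬a3; the OR of those covers precisely the 0-outputs, and negating it yields φ.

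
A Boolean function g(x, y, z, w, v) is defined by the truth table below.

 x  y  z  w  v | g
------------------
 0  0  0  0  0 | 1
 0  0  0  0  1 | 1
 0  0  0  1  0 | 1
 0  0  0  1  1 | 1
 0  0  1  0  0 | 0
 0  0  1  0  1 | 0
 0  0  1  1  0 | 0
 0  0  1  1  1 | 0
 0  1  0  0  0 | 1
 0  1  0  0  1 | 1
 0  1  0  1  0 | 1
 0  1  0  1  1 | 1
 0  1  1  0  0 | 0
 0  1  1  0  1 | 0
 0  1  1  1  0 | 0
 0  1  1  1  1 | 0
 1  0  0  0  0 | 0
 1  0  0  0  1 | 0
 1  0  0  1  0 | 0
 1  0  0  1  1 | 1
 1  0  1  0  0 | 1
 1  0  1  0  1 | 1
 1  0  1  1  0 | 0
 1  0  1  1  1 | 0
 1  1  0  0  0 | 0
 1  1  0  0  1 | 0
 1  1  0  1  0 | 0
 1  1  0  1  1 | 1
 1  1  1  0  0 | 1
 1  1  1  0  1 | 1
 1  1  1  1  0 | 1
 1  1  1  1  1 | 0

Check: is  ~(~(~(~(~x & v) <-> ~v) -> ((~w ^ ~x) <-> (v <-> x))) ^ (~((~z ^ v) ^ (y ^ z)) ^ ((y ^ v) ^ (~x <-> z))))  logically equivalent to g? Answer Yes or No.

No

Test each input against both g and the formula:
  x=0, y=0, z=0, w=0, v=0: formula gives 1, g = 1 ✓
  x=0, y=0, z=0, w=0, v=1: formula gives 1, g = 1 ✓
  x=0, y=0, z=0, w=1, v=0: formula gives 1, g = 1 ✓
  x=0, y=0, z=0, w=1, v=1: formula gives 1, g = 1 ✓
  …
  x=1, y=0, z=1, w=1, v=0: formula gives 1, but g = 0 ✗
A single disagreement suffices: at (1,0,1,1,0) they differ, so the formula does not compute g.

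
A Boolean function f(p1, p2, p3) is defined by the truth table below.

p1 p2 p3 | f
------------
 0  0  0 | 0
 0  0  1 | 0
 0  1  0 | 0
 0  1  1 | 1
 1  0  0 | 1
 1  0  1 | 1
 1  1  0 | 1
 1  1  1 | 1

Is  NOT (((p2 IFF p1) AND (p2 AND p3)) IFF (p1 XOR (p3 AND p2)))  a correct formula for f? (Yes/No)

Yes

Evaluate NOT (((p2 IFF p1) AND (p2 AND p3)) IFF (p1 XOR (p3 AND p2))) on each row and compare to f:
  p1=0, p2=0, p3=0: formula gives 0, f = 0 ✓
  p1=0, p2=0, p3=1: formula gives 0, f = 0 ✓
  p1=0, p2=1, p3=0: formula gives 0, f = 0 ✓
  p1=0, p2=1, p3=1: formula gives 1, f = 1 ✓
  p1=1, p2=0, p3=0: formula gives 1, f = 1 ✓
  … (the remaining 3 rows also agree.)
No disagreement on any input; they are logically equivalent.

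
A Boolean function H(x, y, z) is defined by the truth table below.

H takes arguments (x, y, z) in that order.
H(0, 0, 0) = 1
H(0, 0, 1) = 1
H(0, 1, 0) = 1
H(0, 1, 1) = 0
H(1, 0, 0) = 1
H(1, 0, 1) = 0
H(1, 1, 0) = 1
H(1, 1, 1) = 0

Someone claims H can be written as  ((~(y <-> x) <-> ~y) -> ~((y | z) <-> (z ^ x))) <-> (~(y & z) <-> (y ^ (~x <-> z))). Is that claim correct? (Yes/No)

No

Evaluate ((~(y <-> x) <-> ~y) -> ~((y | z) <-> (z ^ x))) <-> (~(y & z) <-> (y ^ (~x <-> z))) on each row and compare to H:
  x=0, y=0, z=0: formula gives 0, but H = 1 ✗
Row (0,0,0) is a counterexample, so the formula is not equivalent to H.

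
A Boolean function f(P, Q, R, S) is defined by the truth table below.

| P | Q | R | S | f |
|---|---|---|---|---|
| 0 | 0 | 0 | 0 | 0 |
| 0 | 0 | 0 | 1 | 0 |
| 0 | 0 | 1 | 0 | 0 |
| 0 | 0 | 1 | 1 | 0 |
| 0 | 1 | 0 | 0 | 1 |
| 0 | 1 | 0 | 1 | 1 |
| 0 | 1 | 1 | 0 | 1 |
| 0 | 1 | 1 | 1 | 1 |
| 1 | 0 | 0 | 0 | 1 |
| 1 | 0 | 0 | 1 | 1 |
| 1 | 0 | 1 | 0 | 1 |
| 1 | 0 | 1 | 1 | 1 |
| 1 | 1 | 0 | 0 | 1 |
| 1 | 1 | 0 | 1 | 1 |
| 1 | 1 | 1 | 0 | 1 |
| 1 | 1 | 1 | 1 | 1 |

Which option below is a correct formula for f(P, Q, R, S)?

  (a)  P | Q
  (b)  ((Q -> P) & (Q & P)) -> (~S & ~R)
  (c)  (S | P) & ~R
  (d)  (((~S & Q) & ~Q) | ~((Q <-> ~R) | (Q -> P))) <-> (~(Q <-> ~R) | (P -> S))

(b) fails at (0,0,0,0): the formula yields 1, f is 0.
(c) fails at (0,0,0,1): the formula yields 1, f is 0.
(d) fails at (0,1,0,0): the formula yields 0, f is 1.
(a) is the remaining candidate, and it agrees with f on all 16 inputs.

a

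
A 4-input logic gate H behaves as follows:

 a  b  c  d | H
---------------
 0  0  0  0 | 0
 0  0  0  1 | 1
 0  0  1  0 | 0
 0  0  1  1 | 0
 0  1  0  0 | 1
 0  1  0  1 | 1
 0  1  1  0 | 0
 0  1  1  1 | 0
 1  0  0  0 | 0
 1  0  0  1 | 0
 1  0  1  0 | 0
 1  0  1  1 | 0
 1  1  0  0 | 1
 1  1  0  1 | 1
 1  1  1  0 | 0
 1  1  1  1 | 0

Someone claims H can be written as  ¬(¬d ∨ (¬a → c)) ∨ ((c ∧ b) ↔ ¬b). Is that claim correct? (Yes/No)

Yes

Check the formula against H row by row:
  a=0, b=0, c=0, d=0: formula gives 0, H = 0 ✓
  a=0, b=0, c=0, d=1: formula gives 1, H = 1 ✓
  a=0, b=0, c=1, d=0: formula gives 0, H = 0 ✓
  a=0, b=0, c=1, d=1: formula gives 0, H = 0 ✓
  …and likewise for the remaining 12 rows.
All 16 rows match — the expression computes H exactly.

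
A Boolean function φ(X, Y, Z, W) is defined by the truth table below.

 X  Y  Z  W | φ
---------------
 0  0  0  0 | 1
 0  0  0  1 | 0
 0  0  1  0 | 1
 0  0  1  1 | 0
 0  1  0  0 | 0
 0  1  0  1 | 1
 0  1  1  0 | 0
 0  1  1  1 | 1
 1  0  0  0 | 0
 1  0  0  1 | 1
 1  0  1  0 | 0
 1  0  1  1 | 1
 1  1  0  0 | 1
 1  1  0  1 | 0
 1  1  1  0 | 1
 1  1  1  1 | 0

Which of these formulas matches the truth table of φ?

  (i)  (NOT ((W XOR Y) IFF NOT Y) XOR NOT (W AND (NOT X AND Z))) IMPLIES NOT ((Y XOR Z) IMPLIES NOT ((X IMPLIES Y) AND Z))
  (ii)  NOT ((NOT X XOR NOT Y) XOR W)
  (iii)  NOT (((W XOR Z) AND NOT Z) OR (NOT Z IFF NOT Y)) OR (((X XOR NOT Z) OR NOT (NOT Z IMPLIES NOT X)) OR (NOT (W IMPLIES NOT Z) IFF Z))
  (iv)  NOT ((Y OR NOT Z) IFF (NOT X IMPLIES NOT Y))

(i) disagrees with φ on (0,0,1,1) (formula → 1, table → 0); rule it out.
(iii) disagrees with φ on (0,0,0,1) (formula → 1, table → 0); rule it out.
(iv) disagrees with φ on (0,0,0,0) (formula → 0, table → 1); rule it out.
(ii) is the remaining candidate, and it agrees with φ on all 16 inputs.

ii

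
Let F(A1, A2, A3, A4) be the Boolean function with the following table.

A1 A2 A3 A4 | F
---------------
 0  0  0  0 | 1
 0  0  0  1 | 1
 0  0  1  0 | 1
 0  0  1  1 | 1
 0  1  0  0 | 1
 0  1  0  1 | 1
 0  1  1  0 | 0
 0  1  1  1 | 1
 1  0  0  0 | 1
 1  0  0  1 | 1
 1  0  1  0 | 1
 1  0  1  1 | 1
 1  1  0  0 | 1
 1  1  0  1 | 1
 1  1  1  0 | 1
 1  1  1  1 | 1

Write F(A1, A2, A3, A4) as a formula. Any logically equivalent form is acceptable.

F is 0 on exactly one input, (0,1,1,0), whose minterm is ¬A1·A2·A3·¬A4. So F is the negation of that single conjunction.

F(A1, A2, A3, A4) = ¬(((¬A1 ∧ A2) ∧ A3) ∧ ¬A4)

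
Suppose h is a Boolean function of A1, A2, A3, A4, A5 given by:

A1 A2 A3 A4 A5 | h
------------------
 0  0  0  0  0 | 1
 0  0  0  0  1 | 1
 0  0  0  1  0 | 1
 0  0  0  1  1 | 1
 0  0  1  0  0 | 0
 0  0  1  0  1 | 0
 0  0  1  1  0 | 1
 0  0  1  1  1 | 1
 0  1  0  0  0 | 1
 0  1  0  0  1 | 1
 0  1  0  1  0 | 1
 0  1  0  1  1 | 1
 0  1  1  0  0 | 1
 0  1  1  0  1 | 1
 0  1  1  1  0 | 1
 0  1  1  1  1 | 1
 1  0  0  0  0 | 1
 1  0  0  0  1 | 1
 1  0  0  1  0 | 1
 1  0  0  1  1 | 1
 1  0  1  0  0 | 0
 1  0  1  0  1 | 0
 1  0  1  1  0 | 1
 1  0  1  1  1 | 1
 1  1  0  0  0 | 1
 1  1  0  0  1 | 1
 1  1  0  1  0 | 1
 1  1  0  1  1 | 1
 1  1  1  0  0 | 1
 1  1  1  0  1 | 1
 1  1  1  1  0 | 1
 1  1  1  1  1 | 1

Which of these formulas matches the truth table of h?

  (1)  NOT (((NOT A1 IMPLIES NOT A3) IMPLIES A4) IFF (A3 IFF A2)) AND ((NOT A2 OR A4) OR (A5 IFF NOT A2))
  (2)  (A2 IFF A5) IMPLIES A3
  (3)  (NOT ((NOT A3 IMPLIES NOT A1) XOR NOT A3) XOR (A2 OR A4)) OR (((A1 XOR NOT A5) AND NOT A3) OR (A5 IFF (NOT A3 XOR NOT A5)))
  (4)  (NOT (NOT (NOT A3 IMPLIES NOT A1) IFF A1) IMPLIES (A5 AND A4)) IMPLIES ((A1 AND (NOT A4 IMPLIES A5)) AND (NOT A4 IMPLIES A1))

3

(1) disagrees with h on (0,0,0,1,0) (formula → 0, table → 1); rule it out.
(2) disagrees with h on (0,0,0,0,0) (formula → 0, table → 1); rule it out.
(4) disagrees with h on (0,0,0,0,0) (formula → 0, table → 1); rule it out.
That leaves (3). Evaluating it on every row reproduces the table of h exactly.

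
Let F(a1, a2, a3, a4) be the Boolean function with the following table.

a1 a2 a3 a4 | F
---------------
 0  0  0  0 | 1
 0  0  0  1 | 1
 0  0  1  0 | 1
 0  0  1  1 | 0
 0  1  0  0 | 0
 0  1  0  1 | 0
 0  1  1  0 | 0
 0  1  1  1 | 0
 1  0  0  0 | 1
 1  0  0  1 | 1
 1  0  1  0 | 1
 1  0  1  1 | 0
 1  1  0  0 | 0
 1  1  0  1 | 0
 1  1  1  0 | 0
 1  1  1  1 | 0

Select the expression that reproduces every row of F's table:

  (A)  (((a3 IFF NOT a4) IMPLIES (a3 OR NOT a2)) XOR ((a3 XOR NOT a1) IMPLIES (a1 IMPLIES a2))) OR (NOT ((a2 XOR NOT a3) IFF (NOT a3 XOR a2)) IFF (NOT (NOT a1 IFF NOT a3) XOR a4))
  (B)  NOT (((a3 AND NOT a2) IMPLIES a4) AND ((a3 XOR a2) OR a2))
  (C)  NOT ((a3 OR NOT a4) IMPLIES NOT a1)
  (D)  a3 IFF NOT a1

(A) fails at (0,0,0,1): the formula yields 0, F is 1.
(C) fails at (0,0,0,0): the formula yields 0, F is 1.
(D) fails at (0,0,0,0): the formula yields 0, F is 1.
That leaves (B). Evaluating it on every row reproduces the table of F exactly.

B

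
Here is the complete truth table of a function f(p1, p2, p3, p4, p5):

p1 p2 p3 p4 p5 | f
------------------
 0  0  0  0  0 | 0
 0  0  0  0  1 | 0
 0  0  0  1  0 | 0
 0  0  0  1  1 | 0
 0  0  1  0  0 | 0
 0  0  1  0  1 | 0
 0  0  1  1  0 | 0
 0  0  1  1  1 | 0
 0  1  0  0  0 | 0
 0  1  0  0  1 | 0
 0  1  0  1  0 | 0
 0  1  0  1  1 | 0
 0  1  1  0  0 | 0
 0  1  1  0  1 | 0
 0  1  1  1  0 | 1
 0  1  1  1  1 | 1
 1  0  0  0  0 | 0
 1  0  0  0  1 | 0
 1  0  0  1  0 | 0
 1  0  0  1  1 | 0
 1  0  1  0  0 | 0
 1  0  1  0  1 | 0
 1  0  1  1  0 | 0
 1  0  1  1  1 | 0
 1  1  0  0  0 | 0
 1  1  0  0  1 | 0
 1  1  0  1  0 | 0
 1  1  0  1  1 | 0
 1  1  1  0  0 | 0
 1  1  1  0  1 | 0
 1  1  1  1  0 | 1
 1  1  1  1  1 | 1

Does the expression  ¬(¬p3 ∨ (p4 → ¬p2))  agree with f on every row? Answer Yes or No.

Check the formula against f row by row:
  p1=0, p2=0, p3=0, p4=0, p5=0: formula gives 0, f = 0 ✓
  p1=0, p2=0, p3=0, p4=0, p5=1: formula gives 0, f = 0 ✓
  p1=0, p2=0, p3=0, p4=1, p5=0: formula gives 0, f = 0 ✓
  p1=0, p2=0, p3=0, p4=1, p5=1: formula gives 0, f = 0 ✓
  …and likewise for the remaining 28 rows.
Every row agrees, so the formula is equivalent.

Yes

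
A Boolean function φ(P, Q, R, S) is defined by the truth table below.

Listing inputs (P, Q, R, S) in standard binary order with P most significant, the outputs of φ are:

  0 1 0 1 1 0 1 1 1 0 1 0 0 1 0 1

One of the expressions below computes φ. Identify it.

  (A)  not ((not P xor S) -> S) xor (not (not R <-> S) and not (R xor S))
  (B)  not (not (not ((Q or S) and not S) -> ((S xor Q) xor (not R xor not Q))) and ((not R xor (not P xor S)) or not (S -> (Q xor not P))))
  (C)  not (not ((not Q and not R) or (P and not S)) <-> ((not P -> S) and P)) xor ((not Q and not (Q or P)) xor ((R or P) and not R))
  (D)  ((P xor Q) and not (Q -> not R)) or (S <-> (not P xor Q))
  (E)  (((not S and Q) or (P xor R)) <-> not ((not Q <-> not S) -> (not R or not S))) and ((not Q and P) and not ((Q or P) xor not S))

(A) disagrees with φ on (0,0,0,1) (formula → 0, table → 1); rule it out.
(B) disagrees with φ on (0,0,0,0) (formula → 1, table → 0); rule it out.
(C) disagrees with φ on (0,0,0,0) (formula → 1, table → 0); rule it out.
(E) disagrees with φ on (0,0,0,1) (formula → 0, table → 1); rule it out.
That leaves (D). Evaluating it on every row reproduces the table of φ exactly.

D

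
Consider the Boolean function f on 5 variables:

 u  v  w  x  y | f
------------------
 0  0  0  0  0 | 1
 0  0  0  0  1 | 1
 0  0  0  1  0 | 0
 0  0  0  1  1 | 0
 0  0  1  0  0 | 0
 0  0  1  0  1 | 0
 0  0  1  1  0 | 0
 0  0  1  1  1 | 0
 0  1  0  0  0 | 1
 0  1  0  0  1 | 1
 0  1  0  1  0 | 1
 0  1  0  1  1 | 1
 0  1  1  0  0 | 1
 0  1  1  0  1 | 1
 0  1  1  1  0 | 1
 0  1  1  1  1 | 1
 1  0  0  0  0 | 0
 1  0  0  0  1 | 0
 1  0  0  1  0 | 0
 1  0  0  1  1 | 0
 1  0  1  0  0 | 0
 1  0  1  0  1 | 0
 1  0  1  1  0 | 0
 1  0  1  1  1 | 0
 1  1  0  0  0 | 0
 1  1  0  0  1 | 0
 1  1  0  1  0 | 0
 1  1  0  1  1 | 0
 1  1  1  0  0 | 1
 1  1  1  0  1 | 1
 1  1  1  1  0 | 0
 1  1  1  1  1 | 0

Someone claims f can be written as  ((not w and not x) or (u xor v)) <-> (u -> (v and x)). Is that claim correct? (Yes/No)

Check the formula against f row by row:
  u=0, v=0, w=0, x=0, y=0: formula gives 1, f = 1 ✓
  u=0, v=0, w=0, x=0, y=1: formula gives 1, f = 1 ✓
  u=0, v=0, w=0, x=1, y=0: formula gives 0, f = 0 ✓
  u=0, v=0, w=0, x=1, y=1: formula gives 0, f = 0 ✓
  … (the remaining 28 rows also agree.)
No disagreement on any input; they are logically equivalent.

Yes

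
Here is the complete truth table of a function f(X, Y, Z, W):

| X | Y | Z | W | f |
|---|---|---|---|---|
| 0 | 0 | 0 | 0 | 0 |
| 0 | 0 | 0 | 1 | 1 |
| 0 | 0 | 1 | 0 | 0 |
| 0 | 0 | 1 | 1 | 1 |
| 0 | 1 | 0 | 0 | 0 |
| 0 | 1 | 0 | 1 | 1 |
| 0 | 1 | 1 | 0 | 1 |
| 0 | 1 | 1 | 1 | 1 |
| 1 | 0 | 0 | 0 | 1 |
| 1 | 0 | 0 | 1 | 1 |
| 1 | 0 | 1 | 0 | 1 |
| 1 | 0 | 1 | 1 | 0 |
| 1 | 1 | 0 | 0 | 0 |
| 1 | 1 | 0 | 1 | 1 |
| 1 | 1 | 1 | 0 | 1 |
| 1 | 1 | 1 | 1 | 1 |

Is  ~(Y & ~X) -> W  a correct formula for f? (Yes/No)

Check the formula against f row by row:
  X=0, Y=0, Z=0, W=0: formula gives 0, f = 0 ✓
  X=0, Y=0, Z=0, W=1: formula gives 1, f = 1 ✓
  X=0, Y=0, Z=1, W=0: formula gives 0, f = 0 ✓
  X=0, Y=0, Z=1, W=1: formula gives 1, f = 1 ✓
  X=0, Y=1, Z=0, W=0: formula gives 1, but f = 0 ✗
Row (0,1,0,0) is a counterexample, so the formula is not equivalent to f.

No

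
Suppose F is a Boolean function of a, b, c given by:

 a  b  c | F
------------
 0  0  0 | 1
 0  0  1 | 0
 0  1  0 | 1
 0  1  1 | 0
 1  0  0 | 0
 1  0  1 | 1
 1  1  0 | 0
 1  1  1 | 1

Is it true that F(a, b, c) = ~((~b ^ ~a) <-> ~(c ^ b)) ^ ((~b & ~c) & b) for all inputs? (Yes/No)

Check the formula against F row by row:
  a=0, b=0, c=0: formula gives 1, F = 1 ✓
  a=0, b=0, c=1: formula gives 0, F = 0 ✓
  a=0, b=1, c=0: formula gives 1, F = 1 ✓
  a=0, b=1, c=1: formula gives 0, F = 0 ✓
  a=1, b=0, c=0: formula gives 0, F = 0 ✓
  …and likewise for the remaining 3 rows.
All 8 rows match — the expression computes F exactly.

Yes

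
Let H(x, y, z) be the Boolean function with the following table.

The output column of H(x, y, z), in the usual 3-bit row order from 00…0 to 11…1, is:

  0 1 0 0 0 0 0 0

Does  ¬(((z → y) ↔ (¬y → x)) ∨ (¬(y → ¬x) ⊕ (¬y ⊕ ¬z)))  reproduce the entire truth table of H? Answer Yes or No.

No

Check the formula against H row by row:
  x=0, y=0, z=0: formula gives 1, but H = 0 ✗
Row (0,0,0) is a counterexample, so the formula is not equivalent to H.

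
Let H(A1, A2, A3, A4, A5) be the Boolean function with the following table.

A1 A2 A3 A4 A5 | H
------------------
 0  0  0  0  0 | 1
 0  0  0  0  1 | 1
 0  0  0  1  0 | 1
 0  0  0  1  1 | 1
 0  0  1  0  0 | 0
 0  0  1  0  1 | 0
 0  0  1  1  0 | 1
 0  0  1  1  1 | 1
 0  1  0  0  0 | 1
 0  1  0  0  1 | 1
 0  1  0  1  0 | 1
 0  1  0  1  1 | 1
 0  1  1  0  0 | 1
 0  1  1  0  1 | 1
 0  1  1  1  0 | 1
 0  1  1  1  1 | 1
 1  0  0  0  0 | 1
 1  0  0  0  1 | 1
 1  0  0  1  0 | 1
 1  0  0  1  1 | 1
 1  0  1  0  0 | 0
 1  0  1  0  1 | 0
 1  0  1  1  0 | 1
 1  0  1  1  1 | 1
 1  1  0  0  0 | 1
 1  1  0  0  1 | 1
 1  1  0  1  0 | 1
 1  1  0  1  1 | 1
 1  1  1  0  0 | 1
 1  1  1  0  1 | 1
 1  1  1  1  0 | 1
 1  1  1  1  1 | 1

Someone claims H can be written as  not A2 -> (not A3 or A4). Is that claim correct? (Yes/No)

Yes

Evaluate not A2 -> (not A3 or A4) on each row and compare to H:
  A1=0, A2=0, A3=0, A4=0, A5=0: formula gives 1, H = 1 ✓
  A1=0, A2=0, A3=0, A4=0, A5=1: formula gives 1, H = 1 ✓
  A1=0, A2=0, A3=0, A4=1, A5=0: formula gives 1, H = 1 ✓
  A1=0, A2=0, A3=0, A4=1, A5=1: formula gives 1, H = 1 ✓
  …and likewise for the remaining 28 rows.
All 32 rows match — the expression computes H exactly.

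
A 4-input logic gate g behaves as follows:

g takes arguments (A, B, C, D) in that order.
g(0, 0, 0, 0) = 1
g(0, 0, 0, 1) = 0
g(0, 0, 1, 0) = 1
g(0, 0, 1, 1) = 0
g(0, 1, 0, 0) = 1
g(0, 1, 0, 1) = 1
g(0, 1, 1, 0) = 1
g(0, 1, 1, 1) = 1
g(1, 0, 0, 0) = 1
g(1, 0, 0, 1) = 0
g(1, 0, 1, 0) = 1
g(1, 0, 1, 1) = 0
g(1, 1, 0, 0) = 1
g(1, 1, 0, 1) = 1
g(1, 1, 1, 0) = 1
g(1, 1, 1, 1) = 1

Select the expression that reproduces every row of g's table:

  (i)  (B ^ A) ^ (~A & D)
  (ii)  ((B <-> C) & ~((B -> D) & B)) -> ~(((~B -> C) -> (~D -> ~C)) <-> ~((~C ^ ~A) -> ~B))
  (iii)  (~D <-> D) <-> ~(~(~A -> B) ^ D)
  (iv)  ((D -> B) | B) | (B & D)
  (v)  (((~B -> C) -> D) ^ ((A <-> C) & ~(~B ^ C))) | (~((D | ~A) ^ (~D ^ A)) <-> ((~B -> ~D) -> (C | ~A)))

iv

(i) fails at (0,0,0,0): the formula yields 0, g is 1.
(ii) fails at (0,0,0,1): the formula yields 1, g is 0.
(iii) fails at (0,1,0,0): the formula yields 0, g is 1.
(v) fails at (0,0,0,1): the formula yields 1, g is 0.
Only (iv) survives; checking it on all 16 rows confirms it matches g.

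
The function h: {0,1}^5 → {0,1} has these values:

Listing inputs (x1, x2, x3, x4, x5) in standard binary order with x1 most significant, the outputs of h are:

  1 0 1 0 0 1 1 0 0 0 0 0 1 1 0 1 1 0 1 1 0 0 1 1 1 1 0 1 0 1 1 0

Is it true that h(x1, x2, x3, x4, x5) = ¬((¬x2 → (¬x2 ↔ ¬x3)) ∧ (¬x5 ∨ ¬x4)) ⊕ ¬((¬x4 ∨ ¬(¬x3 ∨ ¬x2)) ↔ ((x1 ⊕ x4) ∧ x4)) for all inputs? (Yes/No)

No

Test each input against both h and the formula:
  x1=0, x2=0, x3=0, x4=0, x5=0: formula gives 1, h = 1 ✓
  x1=0, x2=0, x3=0, x4=0, x5=1: formula gives 1, but h = 0 ✗
A single disagreement suffices: at (0,0,0,0,1) they differ, so the formula does not compute h.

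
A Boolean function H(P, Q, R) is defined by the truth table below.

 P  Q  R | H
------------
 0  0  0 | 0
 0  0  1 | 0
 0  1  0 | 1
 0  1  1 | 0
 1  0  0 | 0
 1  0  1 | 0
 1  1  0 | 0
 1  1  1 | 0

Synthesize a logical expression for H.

Only row (0,1,0) gives 1. That row's minterm ¬P·Q·¬R is H directly.

H(P, Q, R) = (NOT P AND Q) AND NOT R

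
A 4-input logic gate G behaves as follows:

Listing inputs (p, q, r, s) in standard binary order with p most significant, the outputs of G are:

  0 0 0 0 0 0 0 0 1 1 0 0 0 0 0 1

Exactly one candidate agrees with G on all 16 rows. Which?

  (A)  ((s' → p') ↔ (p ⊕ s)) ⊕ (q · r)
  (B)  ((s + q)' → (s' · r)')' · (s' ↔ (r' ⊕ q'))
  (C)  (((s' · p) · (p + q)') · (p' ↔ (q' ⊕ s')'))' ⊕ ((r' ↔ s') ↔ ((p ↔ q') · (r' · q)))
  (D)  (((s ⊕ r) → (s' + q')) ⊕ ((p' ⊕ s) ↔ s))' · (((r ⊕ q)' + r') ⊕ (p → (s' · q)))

(A) fails at (0,0,0,1): the formula yields 1, G is 0.
(B) fails at (0,0,1,0): the formula yields 1, G is 0.
(C) fails at (0,0,0,0): the formula yields 1, G is 0.
That leaves (D). Evaluating it on every row reproduces the table of G exactly.

D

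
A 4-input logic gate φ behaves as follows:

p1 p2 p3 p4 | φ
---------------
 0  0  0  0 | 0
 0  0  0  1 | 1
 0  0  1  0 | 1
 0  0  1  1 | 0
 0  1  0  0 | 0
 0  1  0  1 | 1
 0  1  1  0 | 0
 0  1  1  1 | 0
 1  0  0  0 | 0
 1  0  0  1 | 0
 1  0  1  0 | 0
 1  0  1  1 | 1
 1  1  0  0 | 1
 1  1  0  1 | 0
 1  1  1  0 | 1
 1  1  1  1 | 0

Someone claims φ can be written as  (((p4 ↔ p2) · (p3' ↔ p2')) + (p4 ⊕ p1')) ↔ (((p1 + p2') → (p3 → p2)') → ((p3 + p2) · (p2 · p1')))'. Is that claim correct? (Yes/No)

Yes

Test each input against both φ and the formula:
  p1=0, p2=0, p3=0, p4=0: formula gives 0, φ = 0 ✓
  p1=0, p2=0, p3=0, p4=1: formula gives 1, φ = 1 ✓
  p1=0, p2=0, p3=1, p4=0: formula gives 1, φ = 1 ✓
  p1=0, p2=0, p3=1, p4=1: formula gives 0, φ = 0 ✓
  …and likewise for the remaining 12 rows.
No disagreement on any input; they are logically equivalent.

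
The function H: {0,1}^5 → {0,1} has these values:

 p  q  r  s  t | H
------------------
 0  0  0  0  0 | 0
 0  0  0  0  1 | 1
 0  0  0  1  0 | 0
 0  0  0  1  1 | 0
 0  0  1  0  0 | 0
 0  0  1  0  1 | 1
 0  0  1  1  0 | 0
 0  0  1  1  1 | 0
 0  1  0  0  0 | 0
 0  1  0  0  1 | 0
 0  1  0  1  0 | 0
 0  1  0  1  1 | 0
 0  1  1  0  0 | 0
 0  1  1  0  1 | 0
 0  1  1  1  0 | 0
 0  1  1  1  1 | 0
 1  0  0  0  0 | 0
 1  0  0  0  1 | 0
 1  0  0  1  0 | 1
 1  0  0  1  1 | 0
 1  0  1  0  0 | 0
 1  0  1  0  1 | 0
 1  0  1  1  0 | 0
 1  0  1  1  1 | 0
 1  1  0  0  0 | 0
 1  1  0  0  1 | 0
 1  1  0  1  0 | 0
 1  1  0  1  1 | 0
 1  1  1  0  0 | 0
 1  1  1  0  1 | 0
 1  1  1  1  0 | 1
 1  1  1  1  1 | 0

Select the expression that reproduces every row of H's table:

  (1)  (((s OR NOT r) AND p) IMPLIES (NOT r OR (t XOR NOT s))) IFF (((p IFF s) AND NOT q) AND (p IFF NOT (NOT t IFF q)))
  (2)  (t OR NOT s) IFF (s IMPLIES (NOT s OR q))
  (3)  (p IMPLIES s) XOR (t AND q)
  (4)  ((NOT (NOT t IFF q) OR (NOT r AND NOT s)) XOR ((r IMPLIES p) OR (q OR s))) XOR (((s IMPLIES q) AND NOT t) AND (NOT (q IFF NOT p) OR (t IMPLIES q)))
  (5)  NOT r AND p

(2) fails at (0,0,0,0,0): the formula yields 1, H is 0.
(3) fails at (0,0,0,0,0): the formula yields 1, H is 0.
(4) fails at (0,0,0,0,0): the formula yields 1, H is 0.
(5) fails at (0,0,0,0,1): the formula yields 0, H is 1.
Only (1) survives; checking it on all 32 rows confirms it matches H.

1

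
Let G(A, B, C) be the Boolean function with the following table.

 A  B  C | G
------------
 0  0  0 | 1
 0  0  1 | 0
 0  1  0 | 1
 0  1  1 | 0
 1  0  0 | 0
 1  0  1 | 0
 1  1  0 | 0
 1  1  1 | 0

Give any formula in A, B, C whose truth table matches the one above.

G(A, B, C) = ((~A & ~B) & ~C) | ((~A & B) & ~C)

G=1 on 2 inputs: (0,0,0), (0,1,0). Reading each as a conjunction of literals (¬A·¬B·¬C, ¬A·B·¬C) and taking the OR gives the canonical DNF.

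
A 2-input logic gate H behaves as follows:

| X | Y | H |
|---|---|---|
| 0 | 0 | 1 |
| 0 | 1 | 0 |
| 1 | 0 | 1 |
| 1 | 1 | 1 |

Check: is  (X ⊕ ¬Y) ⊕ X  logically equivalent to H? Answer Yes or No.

Test each input against both H and the formula:
  X=0, Y=0: formula gives 1, H = 1 ✓
  X=0, Y=1: formula gives 0, H = 0 ✓
  X=1, Y=0: formula gives 1, H = 1 ✓
  X=1, Y=1: formula gives 0, but H = 1 ✗
Since they disagree at (1,1), the expression is not a correct formula for H.

No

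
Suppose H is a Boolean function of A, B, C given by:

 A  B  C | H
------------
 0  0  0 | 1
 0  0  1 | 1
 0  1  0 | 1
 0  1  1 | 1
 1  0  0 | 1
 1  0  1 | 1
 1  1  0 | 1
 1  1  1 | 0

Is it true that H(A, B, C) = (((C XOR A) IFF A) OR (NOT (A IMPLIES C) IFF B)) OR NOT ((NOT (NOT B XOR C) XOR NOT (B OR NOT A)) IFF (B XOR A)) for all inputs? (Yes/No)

Yes

Test each input against both H and the formula:
  A=0, B=0, C=0: formula gives 1, H = 1 ✓
  A=0, B=0, C=1: formula gives 1, H = 1 ✓
  A=0, B=1, C=0: formula gives 1, H = 1 ✓
  A=0, B=1, C=1: formula gives 1, H = 1 ✓
  A=1, B=0, C=0: formula gives 1, H = 1 ✓
  … (the remaining 3 rows also agree.)
Every row agrees, so the formula is equivalent.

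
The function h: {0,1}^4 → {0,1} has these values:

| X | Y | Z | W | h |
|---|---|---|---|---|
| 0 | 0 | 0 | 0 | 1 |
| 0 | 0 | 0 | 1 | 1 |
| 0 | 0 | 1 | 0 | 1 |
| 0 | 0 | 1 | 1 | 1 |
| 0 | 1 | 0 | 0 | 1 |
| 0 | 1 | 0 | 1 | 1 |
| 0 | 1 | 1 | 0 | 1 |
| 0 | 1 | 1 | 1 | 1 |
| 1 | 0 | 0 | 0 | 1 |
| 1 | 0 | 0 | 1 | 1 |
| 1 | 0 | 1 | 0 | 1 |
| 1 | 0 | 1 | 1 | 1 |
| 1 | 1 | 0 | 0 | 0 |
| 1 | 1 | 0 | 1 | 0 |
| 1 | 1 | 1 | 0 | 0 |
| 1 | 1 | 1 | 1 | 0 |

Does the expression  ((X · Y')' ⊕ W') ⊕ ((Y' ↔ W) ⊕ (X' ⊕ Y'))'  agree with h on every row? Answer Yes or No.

Yes

Test each input against both h and the formula:
  X=0, Y=0, Z=0, W=0: formula gives 1, h = 1 ✓
  X=0, Y=0, Z=0, W=1: formula gives 1, h = 1 ✓
  X=0, Y=0, Z=1, W=0: formula gives 1, h = 1 ✓
  X=0, Y=0, Z=1, W=1: formula gives 1, h = 1 ✓
  … (the remaining 12 rows also agree.)
No disagreement on any input; they are logically equivalent.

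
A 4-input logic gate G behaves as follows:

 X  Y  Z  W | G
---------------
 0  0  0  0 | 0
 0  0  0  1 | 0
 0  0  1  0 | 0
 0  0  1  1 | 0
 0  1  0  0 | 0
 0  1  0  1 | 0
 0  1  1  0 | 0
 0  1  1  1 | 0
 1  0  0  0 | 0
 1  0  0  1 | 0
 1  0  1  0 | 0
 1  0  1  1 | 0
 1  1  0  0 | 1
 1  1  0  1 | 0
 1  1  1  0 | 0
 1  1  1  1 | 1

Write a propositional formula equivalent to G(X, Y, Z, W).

G(X, Y, Z, W) = (((X and Y) and not Z) and not W) or (((X and Y) and Z) and W)

The 1-rows are (1,1,0,0), (1,1,1,1). Each contributes one minterm — X·Y·¬Z·¬W; X·Y·Z·W — and their disjunction is a sum-of-products form of G.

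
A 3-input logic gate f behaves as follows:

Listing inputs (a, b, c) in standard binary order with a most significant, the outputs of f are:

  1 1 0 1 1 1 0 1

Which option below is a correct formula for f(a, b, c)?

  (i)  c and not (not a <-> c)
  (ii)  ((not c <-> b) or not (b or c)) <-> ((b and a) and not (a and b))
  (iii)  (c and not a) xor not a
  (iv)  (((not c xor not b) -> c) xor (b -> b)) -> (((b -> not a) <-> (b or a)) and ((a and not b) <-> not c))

iv

(i) fails at (0,0,0): the formula yields 0, f is 1.
(ii) fails at (0,0,0): the formula yields 0, f is 1.
(iii) fails at (0,0,1): the formula yields 0, f is 1.
(iv) is the remaining candidate, and it agrees with f on all 8 inputs.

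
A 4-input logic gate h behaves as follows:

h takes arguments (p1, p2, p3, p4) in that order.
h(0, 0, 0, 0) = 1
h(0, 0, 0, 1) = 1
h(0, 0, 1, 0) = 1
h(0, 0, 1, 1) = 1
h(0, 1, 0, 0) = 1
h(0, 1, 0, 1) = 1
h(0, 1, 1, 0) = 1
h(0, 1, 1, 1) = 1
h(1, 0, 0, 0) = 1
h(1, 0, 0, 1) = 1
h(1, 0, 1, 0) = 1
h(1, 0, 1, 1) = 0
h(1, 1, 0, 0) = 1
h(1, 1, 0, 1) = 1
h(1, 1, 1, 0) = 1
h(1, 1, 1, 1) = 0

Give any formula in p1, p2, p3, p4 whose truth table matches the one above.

h(p1, p2, p3, p4) = ¬((((p1 ∧ ¬p2) ∧ p3) ∧ p4) ∨ (((p1 ∧ p2) ∧ p3) ∧ p4))

h is 0 on only 2 rows — (1,0,1,1), (1,1,1,1). Writing each as a minterm (p1·¬p2·p3·p4, p1·p2·p3·p4) and OR-ing them characterizes exactly where h=0, so h is the negation of that disjunction.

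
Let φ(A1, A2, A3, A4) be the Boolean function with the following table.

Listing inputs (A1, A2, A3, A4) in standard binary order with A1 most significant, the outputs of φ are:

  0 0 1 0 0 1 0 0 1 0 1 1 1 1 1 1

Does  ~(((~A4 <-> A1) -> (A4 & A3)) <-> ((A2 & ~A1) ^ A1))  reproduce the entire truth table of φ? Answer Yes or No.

Test each input against both φ and the formula:
  A1=0, A2=0, A3=0, A4=0: formula gives 1, but φ = 0 ✗
Since they disagree at (0,0,0,0), the expression is not a correct formula for φ.

No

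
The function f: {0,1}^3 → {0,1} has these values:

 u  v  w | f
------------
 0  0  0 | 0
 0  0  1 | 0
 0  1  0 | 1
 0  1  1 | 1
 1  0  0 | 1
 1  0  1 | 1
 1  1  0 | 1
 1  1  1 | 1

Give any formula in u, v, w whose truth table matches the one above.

f(u, v, w) = (((u' · v') · w') + ((u' · v') · w))'

f is 0 on only 2 rows — (0,0,0), (0,0,1). Writing each as a minterm (¬u·¬v·¬w, ¬u·¬v·w) and OR-ing them characterizes exactly where f=0, so f is the negation of that disjunction.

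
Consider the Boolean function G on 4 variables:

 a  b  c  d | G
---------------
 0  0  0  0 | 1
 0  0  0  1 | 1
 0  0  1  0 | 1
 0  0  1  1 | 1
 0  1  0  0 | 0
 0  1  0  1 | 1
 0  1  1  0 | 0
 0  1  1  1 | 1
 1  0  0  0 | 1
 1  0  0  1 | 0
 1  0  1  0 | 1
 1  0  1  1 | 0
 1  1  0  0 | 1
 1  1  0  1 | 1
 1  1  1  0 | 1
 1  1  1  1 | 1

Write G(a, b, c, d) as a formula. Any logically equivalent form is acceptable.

There are just 4 zero rows: (0,1,0,0), (0,1,1,0), (1,0,0,1), (1,0,1,1). Their minterms are ¬a·b·¬c·¬d, ¬a·b·c·¬d, a·¬b·¬c·d, a·¬b·c·d; the OR of those covers precisely the 0-outputs, and negating it yields G.

G(a, b, c, d) = NOT ((((((NOT a AND b) AND NOT c) AND NOT d) OR (((NOT a AND b) AND c) AND NOT d)) OR (((a AND NOT b) AND NOT c) AND d)) OR (((a AND NOT b) AND c) AND d))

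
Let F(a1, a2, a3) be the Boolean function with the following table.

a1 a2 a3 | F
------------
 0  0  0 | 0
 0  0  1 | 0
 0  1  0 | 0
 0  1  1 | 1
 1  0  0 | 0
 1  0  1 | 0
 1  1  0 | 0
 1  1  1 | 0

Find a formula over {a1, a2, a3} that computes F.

F(a1, a2, a3) = (~a1 & a2) & a3

F is 1 on exactly one input, (0,1,1), whose minterm is ¬a1·a2·a3. So F is just that conjunction.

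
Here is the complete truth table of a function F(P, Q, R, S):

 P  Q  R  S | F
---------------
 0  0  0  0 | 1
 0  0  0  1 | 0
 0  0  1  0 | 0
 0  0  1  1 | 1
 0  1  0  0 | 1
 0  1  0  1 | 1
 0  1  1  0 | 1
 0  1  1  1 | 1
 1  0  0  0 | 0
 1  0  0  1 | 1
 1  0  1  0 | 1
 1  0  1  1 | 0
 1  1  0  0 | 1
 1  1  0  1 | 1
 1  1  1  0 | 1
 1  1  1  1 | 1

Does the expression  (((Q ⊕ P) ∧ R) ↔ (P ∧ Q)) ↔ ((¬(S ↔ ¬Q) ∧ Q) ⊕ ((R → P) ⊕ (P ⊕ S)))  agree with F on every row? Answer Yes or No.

Yes

Test each input against both F and the formula:
  P=0, Q=0, R=0, S=0: formula gives 1, F = 1 ✓
  P=0, Q=0, R=0, S=1: formula gives 0, F = 0 ✓
  P=0, Q=0, R=1, S=0: formula gives 0, F = 0 ✓
  P=0, Q=0, R=1, S=1: formula gives 1, F = 1 ✓
  … (the remaining 12 rows also agree.)
No disagreement on any input; they are logically equivalent.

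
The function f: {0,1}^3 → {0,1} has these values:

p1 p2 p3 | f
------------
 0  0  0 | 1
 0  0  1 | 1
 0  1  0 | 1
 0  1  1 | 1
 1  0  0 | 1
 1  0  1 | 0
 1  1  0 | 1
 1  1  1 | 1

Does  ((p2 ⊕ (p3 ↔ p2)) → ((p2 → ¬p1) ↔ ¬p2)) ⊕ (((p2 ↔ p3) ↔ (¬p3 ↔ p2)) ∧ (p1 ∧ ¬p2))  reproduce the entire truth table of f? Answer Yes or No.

No

Test each input against both f and the formula:
  p1=0, p2=0, p3=0: formula gives 1, f = 1 ✓
  p1=0, p2=0, p3=1: formula gives 1, f = 1 ✓
  p1=0, p2=1, p3=0: formula gives 0, but f = 1 ✗
Since they disagree at (0,1,0), the expression is not a correct formula for f.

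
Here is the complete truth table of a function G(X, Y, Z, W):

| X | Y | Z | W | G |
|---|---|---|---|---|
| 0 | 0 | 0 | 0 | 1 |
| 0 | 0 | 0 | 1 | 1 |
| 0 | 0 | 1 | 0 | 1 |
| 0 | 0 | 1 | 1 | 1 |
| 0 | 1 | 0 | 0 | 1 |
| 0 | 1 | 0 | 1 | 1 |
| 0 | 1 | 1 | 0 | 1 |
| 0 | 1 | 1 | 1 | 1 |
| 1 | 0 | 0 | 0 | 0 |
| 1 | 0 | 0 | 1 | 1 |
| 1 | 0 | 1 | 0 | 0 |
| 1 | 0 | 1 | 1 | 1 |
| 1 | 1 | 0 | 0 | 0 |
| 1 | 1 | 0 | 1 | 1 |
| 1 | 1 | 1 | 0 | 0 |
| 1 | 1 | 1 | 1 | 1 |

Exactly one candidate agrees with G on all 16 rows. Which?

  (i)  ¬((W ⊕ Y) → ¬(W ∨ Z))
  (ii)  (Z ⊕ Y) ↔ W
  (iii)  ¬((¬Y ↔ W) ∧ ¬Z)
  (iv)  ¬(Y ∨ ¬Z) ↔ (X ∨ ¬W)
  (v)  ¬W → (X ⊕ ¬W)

v

(i) fails at (0,0,0,0): the formula yields 0, G is 1.
(ii) fails at (0,0,0,1): the formula yields 0, G is 1.
(iii) fails at (0,0,0,1): the formula yields 0, G is 1.
(iv) fails at (0,0,0,0): the formula yields 0, G is 1.
That leaves (v). Evaluating it on every row reproduces the table of G exactly.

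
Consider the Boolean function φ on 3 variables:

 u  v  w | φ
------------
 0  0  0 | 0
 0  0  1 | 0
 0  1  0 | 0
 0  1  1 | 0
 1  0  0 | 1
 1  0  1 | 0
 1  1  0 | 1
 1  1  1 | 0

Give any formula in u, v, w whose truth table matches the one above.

φ=1 on 2 inputs: (1,0,0), (1,1,0). Reading each as a conjunction of literals (u·¬v·¬w, u·v·¬w) and taking the OR gives the canonical DNF.

φ(u, v, w) = ((u · v') · w') + ((u · v) · w')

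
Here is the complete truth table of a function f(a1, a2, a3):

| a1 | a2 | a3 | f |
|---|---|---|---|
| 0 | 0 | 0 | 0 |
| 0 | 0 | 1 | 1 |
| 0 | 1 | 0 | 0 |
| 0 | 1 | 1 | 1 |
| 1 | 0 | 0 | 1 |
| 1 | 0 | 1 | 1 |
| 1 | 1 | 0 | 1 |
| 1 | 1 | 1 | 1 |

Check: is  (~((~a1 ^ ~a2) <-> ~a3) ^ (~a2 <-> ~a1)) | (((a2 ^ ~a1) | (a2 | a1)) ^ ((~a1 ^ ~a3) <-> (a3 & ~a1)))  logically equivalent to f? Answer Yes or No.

Yes

Test each input against both f and the formula:
  a1=0, a2=0, a3=0: formula gives 0, f = 0 ✓
  a1=0, a2=0, a3=1: formula gives 1, f = 1 ✓
  a1=0, a2=1, a3=0: formula gives 0, f = 0 ✓
  a1=0, a2=1, a3=1: formula gives 1, f = 1 ✓
  a1=1, a2=0, a3=0: formula gives 1, f = 1 ✓
  …and likewise for the remaining 3 rows.
No disagreement on any input; they are logically equivalent.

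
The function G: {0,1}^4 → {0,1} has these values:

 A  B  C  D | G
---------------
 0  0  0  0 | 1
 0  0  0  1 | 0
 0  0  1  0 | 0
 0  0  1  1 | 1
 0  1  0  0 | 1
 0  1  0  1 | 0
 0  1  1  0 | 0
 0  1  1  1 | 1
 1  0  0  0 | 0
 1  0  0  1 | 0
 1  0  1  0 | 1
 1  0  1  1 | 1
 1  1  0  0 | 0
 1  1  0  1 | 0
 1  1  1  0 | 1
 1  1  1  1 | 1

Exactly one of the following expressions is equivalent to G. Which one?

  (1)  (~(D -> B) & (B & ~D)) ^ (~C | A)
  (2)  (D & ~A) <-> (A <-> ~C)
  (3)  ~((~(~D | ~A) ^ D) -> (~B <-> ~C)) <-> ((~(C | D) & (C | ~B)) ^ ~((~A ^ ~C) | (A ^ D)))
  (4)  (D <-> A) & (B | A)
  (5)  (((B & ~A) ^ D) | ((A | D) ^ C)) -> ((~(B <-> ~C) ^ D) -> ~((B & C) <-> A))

(1): at (0,0,0,1) it gives 1, but G = 0 — eliminated.
(3): at (0,0,0,1) it gives 1, but G = 0 — eliminated.
(4): at (0,0,0,0) it gives 0, but G = 1 — eliminated.
(5): at (0,0,0,1) it gives 1, but G = 0 — eliminated.
(2) is the remaining candidate, and it agrees with G on all 16 inputs.

2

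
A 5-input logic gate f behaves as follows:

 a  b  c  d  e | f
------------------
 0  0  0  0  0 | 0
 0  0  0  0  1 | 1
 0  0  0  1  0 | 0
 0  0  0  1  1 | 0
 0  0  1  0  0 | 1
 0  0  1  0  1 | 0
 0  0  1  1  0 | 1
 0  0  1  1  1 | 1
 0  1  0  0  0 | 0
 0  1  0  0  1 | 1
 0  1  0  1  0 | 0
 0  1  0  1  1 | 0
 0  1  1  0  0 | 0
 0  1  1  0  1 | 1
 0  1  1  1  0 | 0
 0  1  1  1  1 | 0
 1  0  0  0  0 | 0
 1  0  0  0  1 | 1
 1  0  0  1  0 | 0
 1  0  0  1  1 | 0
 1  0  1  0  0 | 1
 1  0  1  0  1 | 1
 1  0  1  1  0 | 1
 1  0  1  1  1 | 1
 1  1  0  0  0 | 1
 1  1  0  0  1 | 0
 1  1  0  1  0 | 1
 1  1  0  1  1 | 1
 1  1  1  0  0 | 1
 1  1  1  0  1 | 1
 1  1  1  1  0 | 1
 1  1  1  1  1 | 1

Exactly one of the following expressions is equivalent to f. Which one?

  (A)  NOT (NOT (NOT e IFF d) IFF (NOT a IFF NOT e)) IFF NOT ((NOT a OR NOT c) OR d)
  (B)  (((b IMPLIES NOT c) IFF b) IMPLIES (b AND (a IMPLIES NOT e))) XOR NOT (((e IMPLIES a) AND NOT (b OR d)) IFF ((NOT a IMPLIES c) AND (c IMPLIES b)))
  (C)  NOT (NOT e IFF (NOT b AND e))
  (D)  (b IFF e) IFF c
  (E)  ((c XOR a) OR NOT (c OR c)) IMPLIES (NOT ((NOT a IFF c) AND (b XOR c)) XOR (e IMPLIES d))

(A): at (0,0,0,0,0) it gives 1, but f = 0 — eliminated.
(B): at (0,0,0,1,0) it gives 1, but f = 0 — eliminated.
(C): at (0,0,0,0,0) it gives 1, but f = 0 — eliminated.
(D): at (0,0,0,1,1) it gives 1, but f = 0 — eliminated.
Only (E) survives; checking it on all 32 rows confirms it matches f.

E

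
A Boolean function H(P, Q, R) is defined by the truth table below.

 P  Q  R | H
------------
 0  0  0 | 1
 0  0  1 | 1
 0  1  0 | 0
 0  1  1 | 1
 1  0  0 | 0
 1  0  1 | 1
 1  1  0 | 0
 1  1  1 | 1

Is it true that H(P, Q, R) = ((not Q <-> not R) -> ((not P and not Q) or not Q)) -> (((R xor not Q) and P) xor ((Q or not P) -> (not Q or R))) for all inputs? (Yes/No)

Yes

Evaluate ((not Q <-> not R) -> ((not P and not Q) or not Q)) -> (((R xor not Q) and P) xor ((Q or not P) -> (not Q or R))) on each row and compare to H:
  P=0, Q=0, R=0: formula gives 1, H = 1 ✓
  P=0, Q=0, R=1: formula gives 1, H = 1 ✓
  P=0, Q=1, R=0: formula gives 0, H = 0 ✓
  P=0, Q=1, R=1: formula gives 1, H = 1 ✓
  P=1, Q=0, R=0: formula gives 0, H = 0 ✓
  … (the remaining 3 rows also agree.)
No disagreement on any input; they are logically equivalent.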